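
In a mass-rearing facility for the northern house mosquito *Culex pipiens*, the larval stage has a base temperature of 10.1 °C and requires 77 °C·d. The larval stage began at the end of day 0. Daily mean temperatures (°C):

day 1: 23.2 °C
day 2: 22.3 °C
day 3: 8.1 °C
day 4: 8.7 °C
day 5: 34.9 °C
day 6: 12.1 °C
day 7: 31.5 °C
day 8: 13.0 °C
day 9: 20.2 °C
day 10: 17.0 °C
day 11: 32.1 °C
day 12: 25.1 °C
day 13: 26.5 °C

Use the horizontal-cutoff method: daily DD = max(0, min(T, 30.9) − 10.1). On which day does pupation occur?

Daily DD above 10.1 °C (capped at 20.8): 13.1, 12.2, 0.0, 0.0, 20.8, 2.0, 20.8, 2.9, 10.1, 6.9, 20.8, 15.0, 16.4.
Cumulative: 13.1, 25.3, 25.3, 25.3, 46.1, 48.1, 68.9, 71.8, 81.9, 88.8, 109.6, 124.6, 141.0.
The total first reaches 77 DD on day 9.

day 9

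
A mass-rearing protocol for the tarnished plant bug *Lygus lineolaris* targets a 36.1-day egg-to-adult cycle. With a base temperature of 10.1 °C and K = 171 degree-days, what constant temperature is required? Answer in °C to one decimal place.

14.8 °C

Required daily accumulation = 171 / 36.1 = 4.737 DD/day.
T = T_base + 4.737 = 10.1 + 4.737 = 14.837 ≈ 14.8 °C.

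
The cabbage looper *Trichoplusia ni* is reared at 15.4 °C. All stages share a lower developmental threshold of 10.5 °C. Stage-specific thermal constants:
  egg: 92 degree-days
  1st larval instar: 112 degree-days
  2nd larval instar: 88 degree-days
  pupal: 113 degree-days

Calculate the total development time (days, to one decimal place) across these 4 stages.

Daily accumulation at 15.4 °C = 15.4 − 10.5 = 4.9 DD/day.
Total K = 92 + 112 + 88 + 113 = 405 DD.
Total duration = 405 / 4.9 = 82.653 ≈ 82.7 days.

82.7 days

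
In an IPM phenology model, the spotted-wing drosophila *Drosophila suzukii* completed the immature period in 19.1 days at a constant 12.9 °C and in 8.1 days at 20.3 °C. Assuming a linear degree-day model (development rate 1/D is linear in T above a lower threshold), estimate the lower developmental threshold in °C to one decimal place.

Linear rate model ⇒ the product D·(T − T_b) is constant across temperatures.
19.1·(12.9 − T_b) = 8.1·(20.3 − T_b)
T_b = (19.1·12.9 − 8.1·20.3) / (19.1 − 8.1) = 81.96 / 11.0 = 7.451 °C ≈ 7.5 °C.

7.5 °C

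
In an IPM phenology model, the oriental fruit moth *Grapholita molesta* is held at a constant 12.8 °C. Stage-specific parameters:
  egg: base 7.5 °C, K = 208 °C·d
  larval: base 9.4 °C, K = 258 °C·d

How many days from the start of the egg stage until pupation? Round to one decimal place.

egg: 208 / (12.8 − 7.5) = 208 / 5.3 = 39.245 d.
larval: 258 / (12.8 − 9.4) = 258 / 3.4 = 75.882 d.
Sum = 115.128 ≈ 115.1 days.

115.1 days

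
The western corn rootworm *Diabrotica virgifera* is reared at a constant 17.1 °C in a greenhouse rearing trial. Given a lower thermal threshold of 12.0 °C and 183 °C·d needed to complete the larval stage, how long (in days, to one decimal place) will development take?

35.9 days

Daily accumulation = 17.1 − 12.0 = 5.1 DD/day.
Duration = 183 / 5.1 = 35.882 ≈ 35.9 days.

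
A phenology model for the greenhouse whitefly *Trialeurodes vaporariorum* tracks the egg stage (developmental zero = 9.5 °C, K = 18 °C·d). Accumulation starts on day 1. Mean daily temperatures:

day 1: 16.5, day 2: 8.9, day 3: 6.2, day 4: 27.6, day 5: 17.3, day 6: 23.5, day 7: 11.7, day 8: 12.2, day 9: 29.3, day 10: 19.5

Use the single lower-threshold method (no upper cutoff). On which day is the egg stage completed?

Daily DD above 9.5 °C: 7.0, 0.0, 0.0, 18.1, 7.8, 14.0, 2.2, 2.7, 19.8, 10.0.
Cumulative: 7.0, 7.0, 7.0, 25.1, 32.9, 46.9, 49.1, 51.8, 71.6, 81.6.
The total first reaches 18 DD on day 4.

day 4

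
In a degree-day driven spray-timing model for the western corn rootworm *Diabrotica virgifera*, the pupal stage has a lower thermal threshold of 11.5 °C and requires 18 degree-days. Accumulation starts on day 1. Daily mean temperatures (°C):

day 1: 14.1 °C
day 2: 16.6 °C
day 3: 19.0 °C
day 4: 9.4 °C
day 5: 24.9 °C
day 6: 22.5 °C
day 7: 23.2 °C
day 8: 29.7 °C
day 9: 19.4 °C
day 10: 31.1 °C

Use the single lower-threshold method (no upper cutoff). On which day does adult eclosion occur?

Daily DD above 11.5 °C: 2.6, 5.1, 7.5, 0.0, 13.4, 11.0, 11.7, 18.2, 7.9, 19.6.
Cumulative: 2.6, 7.7, 15.2, 15.2, 28.6, 39.6, 51.3, 69.5, 77.4, 97.0.
The total first reaches 18 DD on day 5.

day 5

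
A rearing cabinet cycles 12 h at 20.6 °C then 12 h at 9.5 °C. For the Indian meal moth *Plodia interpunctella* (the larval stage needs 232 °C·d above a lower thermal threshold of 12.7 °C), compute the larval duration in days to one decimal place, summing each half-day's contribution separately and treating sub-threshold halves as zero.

Day half: max(0, 20.6 − 12.7) × 0.5 = 7.9 × 0.5 = 3.95 DD.
Night half: max(0, 9.5 − 12.7) × 0.5 = 0.0 × 0.5 = 0.00 DD.
Per 24 h: 3.95 DD/day.
Duration = 232 / 3.95 = 58.734 ≈ 58.7 days.

58.7 days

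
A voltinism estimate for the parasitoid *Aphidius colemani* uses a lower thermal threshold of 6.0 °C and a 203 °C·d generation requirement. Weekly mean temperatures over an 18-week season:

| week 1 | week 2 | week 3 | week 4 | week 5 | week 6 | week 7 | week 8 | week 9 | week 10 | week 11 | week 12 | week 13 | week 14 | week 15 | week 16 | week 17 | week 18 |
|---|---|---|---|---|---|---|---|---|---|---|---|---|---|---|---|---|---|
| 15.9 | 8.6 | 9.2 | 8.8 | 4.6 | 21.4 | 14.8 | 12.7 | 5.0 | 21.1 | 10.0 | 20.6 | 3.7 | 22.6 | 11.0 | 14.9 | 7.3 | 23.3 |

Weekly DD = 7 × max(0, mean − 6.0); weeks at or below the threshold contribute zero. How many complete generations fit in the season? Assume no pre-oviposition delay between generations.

Weekly DD (7 × max(0, T̄ − 6.0)): 69.3, 18.2, 22.4, 19.6, 0.0, 107.8, 61.6, 46.9, 0.0, 105.7, 28.0, 102.2, 0.0, 116.2, 35.0, 62.3, 9.1, 121.1.
Season total = 925.4 DD.
Complete generations = ⌊925.4 / 203⌋ = 4.

4 generations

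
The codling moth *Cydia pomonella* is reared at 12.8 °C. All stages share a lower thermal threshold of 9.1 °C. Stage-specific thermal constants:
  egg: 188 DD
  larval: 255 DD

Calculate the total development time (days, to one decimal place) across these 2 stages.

119.7 days

Daily accumulation at 12.8 °C = 12.8 − 9.1 = 3.7 DD/day.
Total K = 188 + 255 = 443 DD.
Total duration = 443 / 3.7 = 119.730 ≈ 119.7 days.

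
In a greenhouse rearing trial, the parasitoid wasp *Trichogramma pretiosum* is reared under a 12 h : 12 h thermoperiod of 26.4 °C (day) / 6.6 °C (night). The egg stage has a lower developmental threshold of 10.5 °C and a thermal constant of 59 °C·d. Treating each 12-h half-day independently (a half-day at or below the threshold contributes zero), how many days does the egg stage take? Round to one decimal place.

Day half: max(0, 26.4 − 10.5) × 0.5 = 15.9 × 0.5 = 7.95 DD.
Night half: max(0, 6.6 − 10.5) × 0.5 = 0.0 × 0.5 = 0.00 DD.
Per 24 h: 7.95 DD/day.
Duration = 59 / 7.95 = 7.421 ≈ 7.4 days.

7.4 days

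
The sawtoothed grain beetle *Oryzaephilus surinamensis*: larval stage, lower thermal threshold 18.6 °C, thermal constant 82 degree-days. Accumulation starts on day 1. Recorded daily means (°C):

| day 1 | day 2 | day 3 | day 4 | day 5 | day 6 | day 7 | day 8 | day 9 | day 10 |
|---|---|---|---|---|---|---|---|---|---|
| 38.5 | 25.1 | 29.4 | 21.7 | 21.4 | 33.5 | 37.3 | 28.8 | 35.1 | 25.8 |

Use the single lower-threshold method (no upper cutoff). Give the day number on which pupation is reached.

day 8

Daily DD above 18.6 °C: 19.9, 6.5, 10.8, 3.1, 2.8, 14.9, 18.7, 10.2, 16.5, 7.2.
Cumulative: 19.9, 26.4, 37.2, 40.3, 43.1, 58.0, 76.7, 86.9, 103.4, 110.6.
The total first reaches 82 DD on day 8.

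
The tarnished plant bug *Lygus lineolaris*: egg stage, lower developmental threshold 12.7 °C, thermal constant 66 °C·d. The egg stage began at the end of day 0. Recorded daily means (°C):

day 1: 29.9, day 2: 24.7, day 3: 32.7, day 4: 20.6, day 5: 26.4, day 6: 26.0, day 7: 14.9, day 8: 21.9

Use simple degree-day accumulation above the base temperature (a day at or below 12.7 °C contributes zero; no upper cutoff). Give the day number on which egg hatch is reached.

day 5

Daily DD above 12.7 °C: 17.2, 12.0, 20.0, 7.9, 13.7, 13.3, 2.2, 9.2.
Cumulative: 17.2, 29.2, 49.2, 57.1, 70.8, 84.1, 86.3, 95.5.
The total first reaches 66 DD on day 5.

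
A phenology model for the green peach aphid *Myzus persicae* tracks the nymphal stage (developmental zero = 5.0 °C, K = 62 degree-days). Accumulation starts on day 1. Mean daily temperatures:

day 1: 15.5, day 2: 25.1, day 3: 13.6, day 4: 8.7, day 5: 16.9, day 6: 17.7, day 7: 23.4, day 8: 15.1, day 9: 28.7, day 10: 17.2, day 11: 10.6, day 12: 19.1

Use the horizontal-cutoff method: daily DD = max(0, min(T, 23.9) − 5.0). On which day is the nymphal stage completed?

day 6

Daily DD above 5.0 °C (capped at 18.9): 10.5, 18.9, 8.6, 3.7, 11.9, 12.7, 18.4, 10.1, 18.9, 12.2, 5.6, 14.1.
Cumulative: 10.5, 29.4, 38.0, 41.7, 53.6, 66.3, 84.7, 94.8, 113.7, 125.9, 131.5, 145.6.
The total first reaches 62 DD on day 6.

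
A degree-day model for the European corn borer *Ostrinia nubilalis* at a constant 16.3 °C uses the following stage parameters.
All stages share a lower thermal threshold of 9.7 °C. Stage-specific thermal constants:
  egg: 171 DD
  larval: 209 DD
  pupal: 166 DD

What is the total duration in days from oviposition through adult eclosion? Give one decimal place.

Daily accumulation at 16.3 °C = 16.3 − 9.7 = 6.6 DD/day.
Total K = 171 + 209 + 166 = 546 DD.
Total duration = 546 / 6.6 = 82.727 ≈ 82.7 days.

82.7 days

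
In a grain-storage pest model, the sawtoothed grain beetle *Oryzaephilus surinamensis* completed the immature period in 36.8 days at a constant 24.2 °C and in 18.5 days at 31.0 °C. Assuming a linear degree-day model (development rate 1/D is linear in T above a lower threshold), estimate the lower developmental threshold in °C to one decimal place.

17.3 °C

Equal thermal constants: D₁(T₁ − T_b) = D₂(T₂ − T_b).
36.8·(24.2 − T_b) = 18.5·(31.0 − T_b)
T_b = (36.8·24.2 − 18.5·31.0) / (36.8 − 18.5) = 317.06 / 18.3 = 17.326 °C ≈ 17.3 °C.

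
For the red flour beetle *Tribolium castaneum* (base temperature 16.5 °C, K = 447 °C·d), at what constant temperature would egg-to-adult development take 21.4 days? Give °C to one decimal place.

Required daily accumulation = 447 / 21.4 = 20.888 DD/day.
T = T_base + 20.888 = 16.5 + 20.888 = 37.388 ≈ 37.4 °C.

37.4 °C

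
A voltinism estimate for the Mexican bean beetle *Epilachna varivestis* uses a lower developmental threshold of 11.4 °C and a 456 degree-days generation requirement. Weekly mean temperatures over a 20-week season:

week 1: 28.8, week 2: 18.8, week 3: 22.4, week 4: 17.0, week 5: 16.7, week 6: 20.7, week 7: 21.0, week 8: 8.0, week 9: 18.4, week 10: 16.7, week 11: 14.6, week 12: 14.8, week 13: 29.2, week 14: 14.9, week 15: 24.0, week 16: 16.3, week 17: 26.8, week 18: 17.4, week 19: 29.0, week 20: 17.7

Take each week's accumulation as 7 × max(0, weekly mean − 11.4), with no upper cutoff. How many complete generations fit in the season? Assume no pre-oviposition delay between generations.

2 generations

Weekly DD (7 × max(0, T̄ − 11.4)): 121.8, 51.8, 77.0, 39.2, 37.1, 65.1, 67.2, 0.0, 49.0, 37.1, 22.4, 23.8, 124.6, 24.5, 88.2, 34.3, 107.8, 42.0, 123.2, 44.1.
Season total = 1180.2 DD.
Complete generations = ⌊1180.2 / 456⌋ = 2.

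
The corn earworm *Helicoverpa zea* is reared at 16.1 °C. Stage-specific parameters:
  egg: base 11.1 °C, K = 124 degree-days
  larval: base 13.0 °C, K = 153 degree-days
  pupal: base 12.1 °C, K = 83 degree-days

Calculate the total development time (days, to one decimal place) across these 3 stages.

egg: 124 / (16.1 − 11.1) = 124 / 5.0 = 24.800 d.
larval: 153 / (16.1 − 13.0) = 153 / 3.1 = 49.355 d.
pupal: 83 / (16.1 − 12.1) = 83 / 4.0 = 20.750 d.
Sum = 94.905 ≈ 94.9 days.

94.9 days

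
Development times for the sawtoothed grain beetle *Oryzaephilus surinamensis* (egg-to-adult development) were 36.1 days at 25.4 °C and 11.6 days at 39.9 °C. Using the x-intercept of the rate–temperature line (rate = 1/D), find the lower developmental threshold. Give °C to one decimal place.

Under the model K = D·(T − T_b), so D₁·(T₁ − T_b) = D₂·(T₂ − T_b).
36.1·(25.4 − T_b) = 11.6·(39.9 − T_b)
T_b = (36.1·25.4 − 11.6·39.9) / (36.1 − 11.6) = 454.10 / 24.5 = 18.535 °C ≈ 18.5 °C.

18.5 °C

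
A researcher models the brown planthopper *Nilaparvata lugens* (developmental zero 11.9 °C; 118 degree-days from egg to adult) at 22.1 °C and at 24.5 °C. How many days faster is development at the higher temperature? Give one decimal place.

At 22.1 °C: 118 / (22.1 − 11.9) = 118 / 10.2 = 11.569 d.
At 24.5 °C: 118 / (24.5 − 11.9) = 118 / 12.6 = 9.365 d.
Difference = |11.569 − 9.365| = 2.204 ≈ 2.2 days.

2.2 days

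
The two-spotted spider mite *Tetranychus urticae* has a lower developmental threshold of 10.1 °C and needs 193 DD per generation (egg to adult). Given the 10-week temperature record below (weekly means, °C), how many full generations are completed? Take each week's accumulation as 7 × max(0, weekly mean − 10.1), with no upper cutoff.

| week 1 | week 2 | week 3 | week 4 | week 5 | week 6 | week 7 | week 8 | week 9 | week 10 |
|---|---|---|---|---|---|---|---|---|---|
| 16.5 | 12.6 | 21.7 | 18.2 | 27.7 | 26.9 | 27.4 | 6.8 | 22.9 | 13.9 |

3 generations

Weekly DD (7 × max(0, T̄ − 10.1)): 44.8, 17.5, 81.2, 56.7, 123.2, 117.6, 121.1, 0.0, 89.6, 26.6.
Season total = 678.3 DD.
Complete generations = ⌊678.3 / 193⌋ = 3.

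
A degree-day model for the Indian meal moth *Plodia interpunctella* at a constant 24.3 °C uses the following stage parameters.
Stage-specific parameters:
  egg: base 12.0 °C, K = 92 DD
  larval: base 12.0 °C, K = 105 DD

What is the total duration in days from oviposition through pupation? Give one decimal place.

egg: 92 / (24.3 − 12.0) = 92 / 12.3 = 7.480 d.
larval: 105 / (24.3 − 12.0) = 105 / 12.3 = 8.537 d.
Sum = 16.016 ≈ 16.0 days.

16.0 days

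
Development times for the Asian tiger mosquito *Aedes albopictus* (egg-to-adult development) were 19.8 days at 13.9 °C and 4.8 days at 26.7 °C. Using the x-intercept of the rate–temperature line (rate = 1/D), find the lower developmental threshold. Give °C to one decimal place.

Under the model K = D·(T − T_b), so D₁·(T₁ − T_b) = D₂·(T₂ − T_b).
19.8·(13.9 − T_b) = 4.8·(26.7 − T_b)
T_b = (19.8·13.9 − 4.8·26.7) / (19.8 − 4.8) = 147.06 / 15.0 = 9.804 °C ≈ 9.8 °C.

9.8 °C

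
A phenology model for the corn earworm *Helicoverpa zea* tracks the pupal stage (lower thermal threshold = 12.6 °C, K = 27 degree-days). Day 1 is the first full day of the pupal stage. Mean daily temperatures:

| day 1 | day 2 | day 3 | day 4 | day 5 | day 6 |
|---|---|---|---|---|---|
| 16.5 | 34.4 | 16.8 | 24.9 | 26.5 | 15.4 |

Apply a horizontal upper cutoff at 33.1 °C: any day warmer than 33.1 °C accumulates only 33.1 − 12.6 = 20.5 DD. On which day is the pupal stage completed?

Daily DD above 12.6 °C (capped at 20.5): 3.9, 20.5, 4.2, 12.3, 13.9, 2.8.
Cumulative: 3.9, 24.4, 28.6, 40.9, 54.8, 57.6.
The total first reaches 27 DD on day 3.

day 3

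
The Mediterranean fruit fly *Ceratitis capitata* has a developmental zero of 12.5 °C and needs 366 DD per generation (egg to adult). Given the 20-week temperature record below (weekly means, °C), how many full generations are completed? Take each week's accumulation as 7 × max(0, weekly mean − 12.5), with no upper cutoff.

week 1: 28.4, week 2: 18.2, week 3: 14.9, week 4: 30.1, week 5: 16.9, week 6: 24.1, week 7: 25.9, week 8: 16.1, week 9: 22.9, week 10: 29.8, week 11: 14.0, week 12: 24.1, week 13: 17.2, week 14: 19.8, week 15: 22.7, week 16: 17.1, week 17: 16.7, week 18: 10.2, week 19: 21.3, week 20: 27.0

Weekly DD (7 × max(0, T̄ − 12.5)): 111.3, 39.9, 16.8, 123.2, 30.8, 81.2, 93.8, 25.2, 72.8, 121.1, 10.5, 81.2, 32.9, 51.1, 71.4, 32.2, 29.4, 0.0, 61.6, 101.5.
Season total = 1187.9 DD.
Complete generations = ⌊1187.9 / 366⌋ = 3.

3 generations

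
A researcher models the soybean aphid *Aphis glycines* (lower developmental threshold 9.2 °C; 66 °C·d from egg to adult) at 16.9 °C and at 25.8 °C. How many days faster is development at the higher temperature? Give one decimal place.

4.6 days

At 16.9 °C: 66 / (16.9 − 9.2) = 66 / 7.7 = 8.571 d.
At 25.8 °C: 66 / (25.8 − 9.2) = 66 / 16.6 = 3.976 d.
Difference = |8.571 − 3.976| = 4.596 ≈ 4.6 days.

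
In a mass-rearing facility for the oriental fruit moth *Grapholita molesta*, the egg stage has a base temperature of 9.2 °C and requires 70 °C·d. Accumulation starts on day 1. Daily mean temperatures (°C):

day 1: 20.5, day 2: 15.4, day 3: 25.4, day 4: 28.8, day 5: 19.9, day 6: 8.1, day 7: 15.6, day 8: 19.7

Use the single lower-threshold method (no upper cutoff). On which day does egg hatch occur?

day 7

Daily DD above 9.2 °C: 11.3, 6.2, 16.2, 19.6, 10.7, 0.0, 6.4, 10.5.
Cumulative: 11.3, 17.5, 33.7, 53.3, 64.0, 64.0, 70.4, 80.9.
The total first reaches 70 DD on day 7.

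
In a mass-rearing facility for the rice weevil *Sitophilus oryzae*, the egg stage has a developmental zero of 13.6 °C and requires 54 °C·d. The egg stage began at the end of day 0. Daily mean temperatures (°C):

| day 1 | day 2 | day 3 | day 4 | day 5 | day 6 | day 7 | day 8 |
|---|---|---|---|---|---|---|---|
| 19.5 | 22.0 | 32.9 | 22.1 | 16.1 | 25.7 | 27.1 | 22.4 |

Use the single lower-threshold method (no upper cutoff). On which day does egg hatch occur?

Daily DD above 13.6 °C: 5.9, 8.4, 19.3, 8.5, 2.5, 12.1, 13.5, 8.8.
Cumulative: 5.9, 14.3, 33.6, 42.1, 44.6, 56.7, 70.2, 79.0.
The total first reaches 54 DD on day 6.

day 6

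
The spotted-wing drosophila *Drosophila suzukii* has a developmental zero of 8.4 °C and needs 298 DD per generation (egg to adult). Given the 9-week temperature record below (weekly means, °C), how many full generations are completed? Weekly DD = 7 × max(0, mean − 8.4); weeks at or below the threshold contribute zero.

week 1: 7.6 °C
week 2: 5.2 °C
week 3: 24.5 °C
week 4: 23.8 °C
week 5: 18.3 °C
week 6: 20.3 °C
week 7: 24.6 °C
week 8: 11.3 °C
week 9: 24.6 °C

2 generations

Weekly DD (7 × max(0, T̄ − 8.4)): 0.0, 0.0, 112.7, 107.8, 69.3, 83.3, 113.4, 20.3, 113.4.
Season total = 620.2 DD.
Complete generations = ⌊620.2 / 298⌋ = 2.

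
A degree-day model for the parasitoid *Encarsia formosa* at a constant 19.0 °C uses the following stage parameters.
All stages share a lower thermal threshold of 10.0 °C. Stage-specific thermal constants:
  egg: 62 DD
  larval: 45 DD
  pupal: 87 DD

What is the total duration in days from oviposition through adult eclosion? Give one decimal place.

21.6 days

Daily accumulation at 19.0 °C = 19.0 − 10.0 = 9.0 DD/day.
Total K = 62 + 45 + 87 = 194 DD.
Total duration = 194 / 9.0 = 21.556 ≈ 21.6 days.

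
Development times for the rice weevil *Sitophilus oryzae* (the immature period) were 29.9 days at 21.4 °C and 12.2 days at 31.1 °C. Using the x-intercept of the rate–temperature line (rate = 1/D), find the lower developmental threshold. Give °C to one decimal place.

Under the model K = D·(T − T_b), so D₁·(T₁ − T_b) = D₂·(T₂ − T_b).
29.9·(21.4 − T_b) = 12.2·(31.1 − T_b)
T_b = (29.9·21.4 − 12.2·31.1) / (29.9 − 12.2) = 260.44 / 17.7 = 14.714 °C ≈ 14.7 °C.

14.7 °C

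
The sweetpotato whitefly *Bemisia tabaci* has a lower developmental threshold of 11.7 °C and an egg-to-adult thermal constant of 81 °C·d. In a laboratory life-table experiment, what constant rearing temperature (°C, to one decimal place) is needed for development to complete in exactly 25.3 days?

14.9 °C

Required daily accumulation = 81 / 25.3 = 3.202 DD/day.
T = T_base + 3.202 = 11.7 + 3.202 = 14.902 ≈ 14.9 °C.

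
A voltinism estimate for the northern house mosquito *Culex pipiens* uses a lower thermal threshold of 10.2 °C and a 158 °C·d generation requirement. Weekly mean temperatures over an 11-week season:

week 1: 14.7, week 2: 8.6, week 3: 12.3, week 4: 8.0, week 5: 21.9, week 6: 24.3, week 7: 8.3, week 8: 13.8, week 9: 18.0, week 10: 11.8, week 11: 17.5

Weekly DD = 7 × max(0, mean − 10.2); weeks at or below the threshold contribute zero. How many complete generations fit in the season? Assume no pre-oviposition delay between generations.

2 generations

Weekly DD (7 × max(0, T̄ − 10.2)): 31.5, 0.0, 14.7, 0.0, 81.9, 98.7, 0.0, 25.2, 54.6, 11.2, 51.1.
Season total = 368.9 DD.
Complete generations = ⌊368.9 / 158⌋ = 2.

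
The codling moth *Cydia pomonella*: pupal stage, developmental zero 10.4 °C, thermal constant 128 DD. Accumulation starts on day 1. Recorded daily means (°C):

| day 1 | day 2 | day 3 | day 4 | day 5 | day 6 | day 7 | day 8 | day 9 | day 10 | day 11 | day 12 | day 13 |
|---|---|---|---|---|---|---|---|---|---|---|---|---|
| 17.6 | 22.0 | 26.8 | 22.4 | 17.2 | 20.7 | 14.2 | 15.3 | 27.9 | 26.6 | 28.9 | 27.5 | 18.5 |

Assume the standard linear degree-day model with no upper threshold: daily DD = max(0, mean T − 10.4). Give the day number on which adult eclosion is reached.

Daily DD above 10.4 °C: 7.2, 11.6, 16.4, 12.0, 6.8, 10.3, 3.8, 4.9, 17.5, 16.2, 18.5, 17.1, 8.1.
Cumulative: 7.2, 18.8, 35.2, 47.2, 54.0, 64.3, 68.1, 73.0, 90.5, 106.7, 125.2, 142.3, 150.4.
The total first reaches 128 DD on day 12.

day 12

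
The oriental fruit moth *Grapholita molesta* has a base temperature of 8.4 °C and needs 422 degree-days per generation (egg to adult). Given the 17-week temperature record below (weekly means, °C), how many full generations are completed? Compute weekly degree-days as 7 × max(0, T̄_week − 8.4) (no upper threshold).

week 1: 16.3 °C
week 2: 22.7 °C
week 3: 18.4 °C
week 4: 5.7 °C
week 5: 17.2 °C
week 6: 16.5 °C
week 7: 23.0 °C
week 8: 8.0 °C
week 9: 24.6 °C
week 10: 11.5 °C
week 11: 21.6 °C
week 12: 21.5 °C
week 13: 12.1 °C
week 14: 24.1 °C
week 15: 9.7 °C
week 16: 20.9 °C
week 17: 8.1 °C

Weekly DD (7 × max(0, T̄ − 8.4)): 55.3, 100.1, 70.0, 0.0, 61.6, 56.7, 102.2, 0.0, 113.4, 21.7, 92.4, 91.7, 25.9, 109.9, 9.1, 87.5, 0.0.
Season total = 997.5 DD.
Complete generations = ⌊997.5 / 422⌋ = 2.

2 generations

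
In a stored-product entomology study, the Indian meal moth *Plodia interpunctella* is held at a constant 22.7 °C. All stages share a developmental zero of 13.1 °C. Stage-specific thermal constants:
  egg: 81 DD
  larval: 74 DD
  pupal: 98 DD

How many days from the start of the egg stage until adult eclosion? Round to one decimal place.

26.4 days

Daily accumulation at 22.7 °C = 22.7 − 13.1 = 9.6 DD/day.
Total K = 81 + 74 + 98 = 253 DD.
Total duration = 253 / 9.6 = 26.354 ≈ 26.4 days.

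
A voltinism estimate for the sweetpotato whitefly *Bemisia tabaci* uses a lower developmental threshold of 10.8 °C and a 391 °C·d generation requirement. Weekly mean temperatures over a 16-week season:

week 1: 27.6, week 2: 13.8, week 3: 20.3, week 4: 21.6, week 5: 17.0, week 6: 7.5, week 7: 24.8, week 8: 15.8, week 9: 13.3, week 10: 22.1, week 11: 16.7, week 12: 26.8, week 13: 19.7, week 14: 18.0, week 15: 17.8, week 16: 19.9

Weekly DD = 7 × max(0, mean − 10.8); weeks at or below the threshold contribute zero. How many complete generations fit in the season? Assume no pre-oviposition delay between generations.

2 generations

Weekly DD (7 × max(0, T̄ − 10.8)): 117.6, 21.0, 66.5, 75.6, 43.4, 0.0, 98.0, 35.0, 17.5, 79.1, 41.3, 112.0, 62.3, 50.4, 49.0, 63.7.
Season total = 932.4 DD.
Complete generations = ⌊932.4 / 391⌋ = 2.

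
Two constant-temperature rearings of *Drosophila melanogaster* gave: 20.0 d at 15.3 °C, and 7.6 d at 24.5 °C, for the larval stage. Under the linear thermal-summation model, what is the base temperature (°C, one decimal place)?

Linear rate model ⇒ the product D·(T − T_b) is constant across temperatures.
20.0·(15.3 − T_b) = 7.6·(24.5 − T_b)
T_b = (20.0·15.3 − 7.6·24.5) / (20.0 − 7.6) = 119.80 / 12.4 = 9.661 °C ≈ 9.7 °C.

9.7 °C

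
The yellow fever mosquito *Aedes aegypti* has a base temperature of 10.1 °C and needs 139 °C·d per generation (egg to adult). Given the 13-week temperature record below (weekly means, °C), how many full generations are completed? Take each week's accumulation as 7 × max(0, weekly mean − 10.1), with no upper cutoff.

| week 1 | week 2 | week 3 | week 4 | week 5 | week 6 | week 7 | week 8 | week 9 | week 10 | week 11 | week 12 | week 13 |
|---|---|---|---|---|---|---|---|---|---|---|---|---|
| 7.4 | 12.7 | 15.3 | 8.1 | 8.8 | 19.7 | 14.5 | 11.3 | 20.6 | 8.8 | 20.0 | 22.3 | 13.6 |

Weekly DD (7 × max(0, T̄ − 10.1)): 0.0, 18.2, 36.4, 0.0, 0.0, 67.2, 30.8, 8.4, 73.5, 0.0, 69.3, 85.4, 24.5.
Season total = 413.7 DD.
Complete generations = ⌊413.7 / 139⌋ = 2.

2 generations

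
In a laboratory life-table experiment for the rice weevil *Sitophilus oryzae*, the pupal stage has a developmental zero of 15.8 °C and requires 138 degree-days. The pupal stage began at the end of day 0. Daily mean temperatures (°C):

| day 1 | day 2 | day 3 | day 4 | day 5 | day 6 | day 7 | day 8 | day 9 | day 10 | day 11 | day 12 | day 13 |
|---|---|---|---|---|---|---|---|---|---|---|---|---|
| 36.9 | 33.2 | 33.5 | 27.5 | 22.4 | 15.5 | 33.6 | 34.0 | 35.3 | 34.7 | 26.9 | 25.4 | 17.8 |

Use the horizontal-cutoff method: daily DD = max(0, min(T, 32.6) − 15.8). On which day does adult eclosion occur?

day 11

Daily DD above 15.8 °C (capped at 16.8): 16.8, 16.8, 16.8, 11.7, 6.6, 0.0, 16.8, 16.8, 16.8, 16.8, 11.1, 9.6, 2.0.
Cumulative: 16.8, 33.6, 50.4, 62.1, 68.7, 68.7, 85.5, 102.3, 119.1, 135.9, 147.0, 156.6, 158.6.
The total first reaches 138 DD on day 11.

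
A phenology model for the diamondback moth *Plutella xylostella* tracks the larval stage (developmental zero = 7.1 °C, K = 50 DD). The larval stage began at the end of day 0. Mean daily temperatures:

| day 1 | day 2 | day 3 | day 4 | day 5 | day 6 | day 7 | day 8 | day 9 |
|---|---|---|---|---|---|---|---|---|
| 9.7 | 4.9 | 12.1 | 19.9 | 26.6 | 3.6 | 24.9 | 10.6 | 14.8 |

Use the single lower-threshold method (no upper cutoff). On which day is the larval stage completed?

Daily DD above 7.1 °C: 2.6, 0.0, 5.0, 12.8, 19.5, 0.0, 17.8, 3.5, 7.7.
Cumulative: 2.6, 2.6, 7.6, 20.4, 39.9, 39.9, 57.7, 61.2, 68.9.
The total first reaches 50 DD on day 7.

day 7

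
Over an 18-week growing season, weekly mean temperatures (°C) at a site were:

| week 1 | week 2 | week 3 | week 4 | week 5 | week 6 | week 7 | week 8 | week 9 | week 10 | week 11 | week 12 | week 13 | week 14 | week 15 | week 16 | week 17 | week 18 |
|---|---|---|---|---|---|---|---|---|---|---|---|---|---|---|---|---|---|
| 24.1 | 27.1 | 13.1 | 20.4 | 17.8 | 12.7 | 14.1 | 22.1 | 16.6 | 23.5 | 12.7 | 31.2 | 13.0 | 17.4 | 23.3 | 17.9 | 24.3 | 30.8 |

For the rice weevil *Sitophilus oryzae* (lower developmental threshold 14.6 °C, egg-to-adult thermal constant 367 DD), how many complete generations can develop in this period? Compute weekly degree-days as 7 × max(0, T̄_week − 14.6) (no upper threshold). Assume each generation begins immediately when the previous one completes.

Weekly DD (7 × max(0, T̄ − 14.6)): 66.5, 87.5, 0.0, 40.6, 22.4, 0.0, 0.0, 52.5, 14.0, 62.3, 0.0, 116.2, 0.0, 19.6, 60.9, 23.1, 67.9, 113.4.
Season total = 746.9 DD.
Complete generations = ⌊746.9 / 367⌋ = 2.

2 generations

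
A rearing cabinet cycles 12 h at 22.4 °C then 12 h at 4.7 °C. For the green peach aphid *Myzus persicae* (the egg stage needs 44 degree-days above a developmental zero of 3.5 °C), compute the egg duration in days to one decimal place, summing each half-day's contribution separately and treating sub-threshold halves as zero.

Day half: max(0, 22.4 − 3.5) × 0.5 = 18.9 × 0.5 = 9.45 DD.
Night half: max(0, 4.7 − 3.5) × 0.5 = 1.2 × 0.5 = 0.60 DD.
Per 24 h: 10.05 DD/day.
Duration = 44 / 10.05 = 4.378 ≈ 4.4 days.

4.4 days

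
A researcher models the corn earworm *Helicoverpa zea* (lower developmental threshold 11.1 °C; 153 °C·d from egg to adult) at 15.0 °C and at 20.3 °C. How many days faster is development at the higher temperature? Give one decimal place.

At 15.0 °C: 153 / (15.0 − 11.1) = 153 / 3.9 = 39.231 d.
At 20.3 °C: 153 / (20.3 − 11.1) = 153 / 9.2 = 16.630 d.
Difference = |39.231 − 16.630| = 22.600 ≈ 22.6 days.

22.6 days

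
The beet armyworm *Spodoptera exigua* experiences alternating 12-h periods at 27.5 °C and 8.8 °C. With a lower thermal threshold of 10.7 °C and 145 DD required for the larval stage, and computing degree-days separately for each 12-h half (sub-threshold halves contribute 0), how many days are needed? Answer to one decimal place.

Day half: max(0, 27.5 − 10.7) × 0.5 = 16.8 × 0.5 = 8.40 DD.
Night half: max(0, 8.8 − 10.7) × 0.5 = 0.0 × 0.5 = 0.00 DD.
Per 24 h: 8.40 DD/day.
Duration = 145 / 8.40 = 17.262 ≈ 17.3 days.

17.3 days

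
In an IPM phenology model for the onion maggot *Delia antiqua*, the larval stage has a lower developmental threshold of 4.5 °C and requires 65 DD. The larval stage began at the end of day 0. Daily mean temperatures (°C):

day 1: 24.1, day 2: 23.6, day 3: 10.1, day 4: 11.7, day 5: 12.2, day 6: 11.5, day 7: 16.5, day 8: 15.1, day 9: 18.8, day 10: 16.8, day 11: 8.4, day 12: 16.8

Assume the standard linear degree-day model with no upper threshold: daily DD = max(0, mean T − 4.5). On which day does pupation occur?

day 6

Daily DD above 4.5 °C: 19.6, 19.1, 5.6, 7.2, 7.7, 7.0, 12.0, 10.6, 14.3, 12.3, 3.9, 12.3.
Cumulative: 19.6, 38.7, 44.3, 51.5, 59.2, 66.2, 78.2, 88.8, 103.1, 115.4, 119.3, 131.6.
The total first reaches 65 DD on day 6.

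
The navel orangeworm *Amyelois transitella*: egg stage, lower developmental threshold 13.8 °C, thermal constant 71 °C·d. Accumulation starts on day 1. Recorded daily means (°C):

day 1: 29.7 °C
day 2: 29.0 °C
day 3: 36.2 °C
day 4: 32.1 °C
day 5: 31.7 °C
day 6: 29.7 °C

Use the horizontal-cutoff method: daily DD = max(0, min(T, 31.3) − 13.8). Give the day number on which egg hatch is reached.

Daily DD above 13.8 °C (capped at 17.5): 15.9, 15.2, 17.5, 17.5, 17.5, 15.9.
Cumulative: 15.9, 31.1, 48.6, 66.1, 83.6, 99.5.
The total first reaches 71 DD on day 5.

day 5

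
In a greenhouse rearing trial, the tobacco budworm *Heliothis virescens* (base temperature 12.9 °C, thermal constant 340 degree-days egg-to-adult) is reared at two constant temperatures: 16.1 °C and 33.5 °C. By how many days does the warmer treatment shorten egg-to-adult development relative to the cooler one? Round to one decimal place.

At 16.1 °C: 340 / (16.1 − 12.9) = 340 / 3.2 = 106.250 d.
At 33.5 °C: 340 / (33.5 − 12.9) = 340 / 20.6 = 16.505 d.
Difference = |106.250 − 16.505| = 89.745 ≈ 89.7 days.

89.7 days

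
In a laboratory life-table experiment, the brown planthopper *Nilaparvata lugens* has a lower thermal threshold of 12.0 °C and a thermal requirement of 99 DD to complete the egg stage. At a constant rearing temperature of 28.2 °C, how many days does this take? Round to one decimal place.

6.1 days

Daily accumulation = 28.2 − 12.0 = 16.2 DD/day.
Duration = 99 / 16.2 = 6.111 ≈ 6.1 days.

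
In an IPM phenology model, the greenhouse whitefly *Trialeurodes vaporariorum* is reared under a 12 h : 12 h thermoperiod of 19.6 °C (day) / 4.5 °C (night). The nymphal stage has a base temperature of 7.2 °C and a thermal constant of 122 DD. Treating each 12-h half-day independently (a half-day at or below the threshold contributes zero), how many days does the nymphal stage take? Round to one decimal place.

19.7 days

Day half: max(0, 19.6 − 7.2) × 0.5 = 12.4 × 0.5 = 6.20 DD.
Night half: max(0, 4.5 − 7.2) × 0.5 = 0.0 × 0.5 = 0.00 DD.
Per 24 h: 6.20 DD/day.
Duration = 122 / 6.20 = 19.677 ≈ 19.7 days.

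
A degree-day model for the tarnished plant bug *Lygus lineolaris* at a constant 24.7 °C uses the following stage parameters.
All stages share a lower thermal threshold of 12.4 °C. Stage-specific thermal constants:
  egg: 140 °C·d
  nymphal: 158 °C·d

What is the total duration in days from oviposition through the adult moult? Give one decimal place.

Daily accumulation at 24.7 °C = 24.7 − 12.4 = 12.3 DD/day.
Total K = 140 + 158 = 298 DD.
Total duration = 298 / 12.3 = 24.228 ≈ 24.2 days.

24.2 days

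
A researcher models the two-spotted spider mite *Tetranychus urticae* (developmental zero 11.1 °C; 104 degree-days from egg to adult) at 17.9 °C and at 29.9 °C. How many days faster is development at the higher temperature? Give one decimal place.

At 17.9 °C: 104 / (17.9 − 11.1) = 104 / 6.8 = 15.294 d.
At 29.9 °C: 104 / (29.9 − 11.1) = 104 / 18.8 = 5.532 d.
Difference = |15.294 − 5.532| = 9.762 ≈ 9.8 days.

9.8 days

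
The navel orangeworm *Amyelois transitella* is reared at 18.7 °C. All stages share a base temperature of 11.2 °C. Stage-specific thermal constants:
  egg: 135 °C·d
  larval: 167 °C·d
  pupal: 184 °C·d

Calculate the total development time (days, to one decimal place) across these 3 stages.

Daily accumulation at 18.7 °C = 18.7 − 11.2 = 7.5 DD/day.
Total K = 135 + 167 + 184 = 486 DD.
Total duration = 486 / 7.5 = 64.800 ≈ 64.8 days.

64.8 days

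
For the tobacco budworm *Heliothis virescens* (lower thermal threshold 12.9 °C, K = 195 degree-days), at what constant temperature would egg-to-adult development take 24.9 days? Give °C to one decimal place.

20.7 °C

Required daily accumulation = 195 / 24.9 = 7.831 DD/day.
T = T_base + 7.831 = 12.9 + 7.831 = 20.731 ≈ 20.7 °C.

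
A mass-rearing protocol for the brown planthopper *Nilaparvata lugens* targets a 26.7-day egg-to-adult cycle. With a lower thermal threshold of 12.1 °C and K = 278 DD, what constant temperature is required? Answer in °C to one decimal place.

Required daily accumulation = 278 / 26.7 = 10.412 DD/day.
T = T_base + 10.412 = 12.1 + 10.412 = 22.512 ≈ 22.5 °C.

22.5 °C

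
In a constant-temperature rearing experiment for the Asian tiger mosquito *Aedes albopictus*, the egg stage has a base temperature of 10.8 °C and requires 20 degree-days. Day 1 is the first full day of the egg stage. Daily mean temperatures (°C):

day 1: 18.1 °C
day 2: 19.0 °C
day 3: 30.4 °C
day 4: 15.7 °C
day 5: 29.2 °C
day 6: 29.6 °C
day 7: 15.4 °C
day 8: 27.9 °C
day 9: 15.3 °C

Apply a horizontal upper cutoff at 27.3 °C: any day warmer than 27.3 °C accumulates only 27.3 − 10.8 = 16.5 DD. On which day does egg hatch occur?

Daily DD above 10.8 °C (capped at 16.5): 7.3, 8.2, 16.5, 4.9, 16.5, 16.5, 4.6, 16.5, 4.5.
Cumulative: 7.3, 15.5, 32.0, 36.9, 53.4, 69.9, 74.5, 91.0, 95.5.
The total first reaches 20 DD on day 3.

day 3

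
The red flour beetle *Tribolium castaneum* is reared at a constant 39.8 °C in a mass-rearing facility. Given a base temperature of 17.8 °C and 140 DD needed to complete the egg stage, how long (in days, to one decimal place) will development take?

Daily accumulation = 39.8 − 17.8 = 22.0 DD/day.
Duration = 140 / 22.0 = 6.364 ≈ 6.4 days.

6.4 days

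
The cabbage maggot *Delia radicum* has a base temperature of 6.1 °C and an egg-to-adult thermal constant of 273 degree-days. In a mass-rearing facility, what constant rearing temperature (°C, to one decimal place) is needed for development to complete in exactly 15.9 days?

Required daily accumulation = 273 / 15.9 = 17.170 DD/day.
T = T_base + 17.170 = 6.1 + 17.170 = 23.270 ≈ 23.3 °C.

23.3 °C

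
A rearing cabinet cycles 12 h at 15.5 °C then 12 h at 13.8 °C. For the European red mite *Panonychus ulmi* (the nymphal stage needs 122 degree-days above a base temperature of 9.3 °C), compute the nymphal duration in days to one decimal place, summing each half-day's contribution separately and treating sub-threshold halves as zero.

Day half: max(0, 15.5 − 9.3) × 0.5 = 6.2 × 0.5 = 3.10 DD.
Night half: max(0, 13.8 − 9.3) × 0.5 = 4.5 × 0.5 = 2.25 DD.
Per 24 h: 5.35 DD/day.
Duration = 122 / 5.35 = 22.804 ≈ 22.8 days.

22.8 days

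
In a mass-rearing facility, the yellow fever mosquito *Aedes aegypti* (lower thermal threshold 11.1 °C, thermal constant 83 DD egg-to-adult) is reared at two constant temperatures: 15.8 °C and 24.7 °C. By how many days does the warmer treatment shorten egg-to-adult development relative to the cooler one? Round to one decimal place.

11.6 days

At 15.8 °C: 83 / (15.8 − 11.1) = 83 / 4.7 = 17.660 d.
At 24.7 °C: 83 / (24.7 − 11.1) = 83 / 13.6 = 6.103 d.
Difference = |17.660 − 6.103| = 11.557 ≈ 11.6 days.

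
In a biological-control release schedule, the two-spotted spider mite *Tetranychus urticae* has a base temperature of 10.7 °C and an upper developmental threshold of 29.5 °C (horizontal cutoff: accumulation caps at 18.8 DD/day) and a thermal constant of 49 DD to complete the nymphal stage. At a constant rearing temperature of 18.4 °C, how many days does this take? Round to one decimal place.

Daily accumulation = 18.4 − 10.7 = 7.7 DD/day.
Duration = 49 / 7.7 = 6.364 ≈ 6.4 days.

6.4 days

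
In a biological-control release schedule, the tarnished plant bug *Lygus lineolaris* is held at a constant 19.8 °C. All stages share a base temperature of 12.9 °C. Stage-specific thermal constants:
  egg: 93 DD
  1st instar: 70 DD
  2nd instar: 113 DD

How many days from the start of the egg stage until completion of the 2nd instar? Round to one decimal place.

40.0 days

Daily accumulation at 19.8 °C = 19.8 − 12.9 = 6.9 DD/day.
Total K = 93 + 70 + 113 = 276 DD.
Total duration = 276 / 6.9 = 40.000 ≈ 40.0 days.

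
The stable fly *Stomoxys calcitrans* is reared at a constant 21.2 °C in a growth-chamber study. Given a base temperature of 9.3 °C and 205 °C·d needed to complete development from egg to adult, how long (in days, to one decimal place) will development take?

17.2 days

Daily accumulation = 21.2 − 9.3 = 11.9 DD/day.
Duration = 205 / 11.9 = 17.227 ≈ 17.2 days.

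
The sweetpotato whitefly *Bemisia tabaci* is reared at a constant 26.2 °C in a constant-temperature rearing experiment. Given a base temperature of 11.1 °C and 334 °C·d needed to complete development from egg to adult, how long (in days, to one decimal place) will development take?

22.1 days

Daily accumulation = 26.2 − 11.1 = 15.1 DD/day.
Duration = 334 / 15.1 = 22.119 ≈ 22.1 days.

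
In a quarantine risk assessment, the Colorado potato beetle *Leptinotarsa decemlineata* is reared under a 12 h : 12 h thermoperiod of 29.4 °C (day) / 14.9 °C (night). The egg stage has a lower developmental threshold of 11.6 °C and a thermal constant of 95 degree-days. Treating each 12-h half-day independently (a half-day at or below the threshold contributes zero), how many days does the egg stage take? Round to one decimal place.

9.0 days

Day half: max(0, 29.4 − 11.6) × 0.5 = 17.8 × 0.5 = 8.90 DD.
Night half: max(0, 14.9 − 11.6) × 0.5 = 3.3 × 0.5 = 1.65 DD.
Per 24 h: 10.55 DD/day.
Duration = 95 / 10.55 = 9.005 ≈ 9.0 days.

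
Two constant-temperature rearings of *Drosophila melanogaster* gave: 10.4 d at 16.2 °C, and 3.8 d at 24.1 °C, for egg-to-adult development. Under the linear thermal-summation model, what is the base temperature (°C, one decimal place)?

Under the model K = D·(T − T_b), so D₁·(T₁ − T_b) = D₂·(T₂ − T_b).
10.4·(16.2 − T_b) = 3.8·(24.1 − T_b)
T_b = (10.4·16.2 − 3.8·24.1) / (10.4 − 3.8) = 76.90 / 6.6 = 11.652 °C ≈ 11.7 °C.

11.7 °C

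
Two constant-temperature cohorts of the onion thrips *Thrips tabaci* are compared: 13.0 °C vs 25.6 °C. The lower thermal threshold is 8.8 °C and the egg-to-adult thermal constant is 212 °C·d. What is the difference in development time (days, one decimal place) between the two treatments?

At 13.0 °C: 212 / (13.0 − 8.8) = 212 / 4.2 = 50.476 d.
At 25.6 °C: 212 / (25.6 − 8.8) = 212 / 16.8 = 12.619 d.
Difference = |50.476 − 12.619| = 37.857 ≈ 37.9 days.

37.9 days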